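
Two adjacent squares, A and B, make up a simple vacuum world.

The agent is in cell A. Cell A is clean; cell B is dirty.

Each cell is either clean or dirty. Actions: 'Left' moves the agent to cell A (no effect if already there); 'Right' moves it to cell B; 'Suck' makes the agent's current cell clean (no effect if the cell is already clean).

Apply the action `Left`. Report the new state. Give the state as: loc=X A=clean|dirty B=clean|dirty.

start: loc=A A=clean B=dirty
t=1 Left ⇒ loc=A A=clean B=dirty

loc=A A=clean B=dirty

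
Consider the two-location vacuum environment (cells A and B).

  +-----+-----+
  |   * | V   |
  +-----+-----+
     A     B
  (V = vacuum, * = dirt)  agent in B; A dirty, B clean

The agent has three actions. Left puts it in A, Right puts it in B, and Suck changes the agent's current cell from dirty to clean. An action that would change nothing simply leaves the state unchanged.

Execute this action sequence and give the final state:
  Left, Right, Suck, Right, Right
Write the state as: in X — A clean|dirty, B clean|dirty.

in B — A dirty, B clean

[1] after Left: in A — A dirty, B clean
[2] after Right: in B — A dirty, B clean
[3] after Suck: in B — A dirty, B clean
[4] after Right: in B — A dirty, B clean
[5] after Right: in B — A dirty, B clean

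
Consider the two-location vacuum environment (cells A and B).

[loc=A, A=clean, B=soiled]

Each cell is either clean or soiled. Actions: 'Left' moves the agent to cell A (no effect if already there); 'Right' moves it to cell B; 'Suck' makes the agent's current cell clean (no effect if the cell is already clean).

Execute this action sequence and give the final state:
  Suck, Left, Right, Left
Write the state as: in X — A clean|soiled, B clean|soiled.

in A — A clean, B soiled

t=1 Suck ⇒ in A — A clean, B soiled
t=2 Left ⇒ in A — A clean, B soiled
t=3 Right ⇒ in B — A clean, B soiled
t=4 Left ⇒ in A — A clean, B soiled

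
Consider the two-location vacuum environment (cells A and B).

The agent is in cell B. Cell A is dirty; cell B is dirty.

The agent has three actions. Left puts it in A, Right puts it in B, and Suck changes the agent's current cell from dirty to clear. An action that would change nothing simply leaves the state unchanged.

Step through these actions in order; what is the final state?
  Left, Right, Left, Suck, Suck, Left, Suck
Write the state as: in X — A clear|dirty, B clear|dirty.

in A — A clear, B dirty

[1] after Left: in A — A dirty, B dirty
[2] after Right: in B — A dirty, B dirty
[3] after Left: in A — A dirty, B dirty
[4] after Suck: in A — A clear, B dirty
[5] after Suck: in A — A clear, B dirty
[6] after Left: in A — A clear, B dirty
[7] after Suck: in A — A clear, B dirty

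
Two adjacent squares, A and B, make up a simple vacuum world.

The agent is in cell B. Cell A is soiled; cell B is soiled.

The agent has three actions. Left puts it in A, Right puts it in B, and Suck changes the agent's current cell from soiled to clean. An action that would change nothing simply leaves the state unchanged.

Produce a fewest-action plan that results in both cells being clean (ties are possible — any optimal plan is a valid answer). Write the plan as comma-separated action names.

Suck (#1): (B; A:soiled, B:clean)
Left (#2): (A; A:soiled, B:clean)
Suck (#3): (A; A:clean, B:clean)
min 3: Suck B + move + Suck A

Suck, Left, Suck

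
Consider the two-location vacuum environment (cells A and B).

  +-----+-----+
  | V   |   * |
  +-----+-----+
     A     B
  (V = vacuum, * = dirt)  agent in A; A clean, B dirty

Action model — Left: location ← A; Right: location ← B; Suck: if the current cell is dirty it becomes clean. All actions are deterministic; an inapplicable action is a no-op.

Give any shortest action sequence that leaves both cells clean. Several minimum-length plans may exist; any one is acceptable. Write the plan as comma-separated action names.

Right (#1): loc=B A=clean B=dirty
Suck (#2): loc=B A=clean B=clean
min 2: go B then Suck

Right, Suck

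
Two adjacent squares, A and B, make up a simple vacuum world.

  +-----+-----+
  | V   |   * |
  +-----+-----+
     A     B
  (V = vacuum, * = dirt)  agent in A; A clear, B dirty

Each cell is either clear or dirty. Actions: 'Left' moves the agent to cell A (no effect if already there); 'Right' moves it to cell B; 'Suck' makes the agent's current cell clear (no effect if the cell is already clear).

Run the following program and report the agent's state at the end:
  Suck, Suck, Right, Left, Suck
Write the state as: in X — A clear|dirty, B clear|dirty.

step 1/5 (Suck): in A — A clear, B dirty
step 2/5 (Suck): in A — A clear, B dirty
step 3/5 (Right): in B — A clear, B dirty
step 4/5 (Left): in A — A clear, B dirty
step 5/5 (Suck): in A — A clear, B dirty

in A — A clear, B dirty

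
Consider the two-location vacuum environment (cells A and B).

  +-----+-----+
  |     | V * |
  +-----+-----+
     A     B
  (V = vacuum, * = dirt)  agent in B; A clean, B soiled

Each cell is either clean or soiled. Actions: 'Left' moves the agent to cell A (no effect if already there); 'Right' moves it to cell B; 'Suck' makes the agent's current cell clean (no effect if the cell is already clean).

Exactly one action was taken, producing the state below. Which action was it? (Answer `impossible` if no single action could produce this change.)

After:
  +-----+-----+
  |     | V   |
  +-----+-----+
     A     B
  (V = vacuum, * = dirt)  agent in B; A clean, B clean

Suck

try  Left: <A|clean|soiled>
try Right: <B|clean|soiled>
try  Suck: <B|clean|clean>  ← match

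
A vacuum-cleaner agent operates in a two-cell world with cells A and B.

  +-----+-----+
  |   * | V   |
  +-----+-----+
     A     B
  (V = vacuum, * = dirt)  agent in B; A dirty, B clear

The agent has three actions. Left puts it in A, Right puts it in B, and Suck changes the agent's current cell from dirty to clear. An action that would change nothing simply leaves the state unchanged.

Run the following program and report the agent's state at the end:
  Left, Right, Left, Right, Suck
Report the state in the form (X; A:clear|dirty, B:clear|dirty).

(B; A:dirty, B:clear)

step 1/5 (Left): (A; A:dirty, B:clear)
step 2/5 (Right): (B; A:dirty, B:clear)
step 3/5 (Left): (A; A:dirty, B:clear)
step 4/5 (Right): (B; A:dirty, B:clear)
step 5/5 (Suck): (B; A:dirty, B:clear)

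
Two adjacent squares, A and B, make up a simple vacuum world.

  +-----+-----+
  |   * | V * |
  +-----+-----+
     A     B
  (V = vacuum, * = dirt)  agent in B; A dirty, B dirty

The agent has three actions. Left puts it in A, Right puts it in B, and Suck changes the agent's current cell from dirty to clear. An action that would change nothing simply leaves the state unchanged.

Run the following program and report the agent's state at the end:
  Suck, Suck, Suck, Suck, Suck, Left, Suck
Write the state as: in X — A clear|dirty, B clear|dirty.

[1] after Suck: in B — A dirty, B clear
[2] after Suck: in B — A dirty, B clear
[3] after Suck: in B — A dirty, B clear
[4] after Suck: in B — A dirty, B clear
[5] after Suck: in B — A dirty, B clear
[6] after Left: in A — A dirty, B clear
[7] after Suck: in A — A clear, B clear

in A — A clear, B clear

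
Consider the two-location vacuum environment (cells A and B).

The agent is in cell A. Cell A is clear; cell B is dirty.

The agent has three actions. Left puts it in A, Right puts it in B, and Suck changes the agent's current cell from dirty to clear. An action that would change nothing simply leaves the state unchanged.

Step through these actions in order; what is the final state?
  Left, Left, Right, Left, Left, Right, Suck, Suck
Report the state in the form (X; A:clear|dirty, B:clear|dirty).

(B; A:clear, B:clear)

step 1/8 (Left): (A; A:clear, B:dirty)
step 2/8 (Left): (A; A:clear, B:dirty)
step 3/8 (Right): (B; A:clear, B:dirty)
step 4/8 (Left): (A; A:clear, B:dirty)
step 5/8 (Left): (A; A:clear, B:dirty)
step 6/8 (Right): (B; A:clear, B:dirty)
step 7/8 (Suck): (B; A:clear, B:clear)
step 8/8 (Suck): (B; A:clear, B:clear)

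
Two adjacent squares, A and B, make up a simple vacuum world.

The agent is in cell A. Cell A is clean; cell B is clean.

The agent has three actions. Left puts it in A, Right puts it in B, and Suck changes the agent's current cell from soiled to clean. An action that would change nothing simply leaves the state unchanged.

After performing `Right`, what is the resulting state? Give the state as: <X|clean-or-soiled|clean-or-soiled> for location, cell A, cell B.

start: <A|clean|clean>
step 1/1 (Right): <B|clean|clean>

<B|clean|clean>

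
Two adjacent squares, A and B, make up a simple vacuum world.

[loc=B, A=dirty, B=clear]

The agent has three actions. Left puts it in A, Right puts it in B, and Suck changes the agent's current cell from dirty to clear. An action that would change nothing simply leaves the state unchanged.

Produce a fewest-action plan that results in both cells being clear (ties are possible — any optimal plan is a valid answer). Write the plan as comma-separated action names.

step 1/2 (Left): loc=A A=dirty B=clear
step 2/2 (Suck): loc=A A=clear B=clear
min 2: go A then Suck

Left, Suck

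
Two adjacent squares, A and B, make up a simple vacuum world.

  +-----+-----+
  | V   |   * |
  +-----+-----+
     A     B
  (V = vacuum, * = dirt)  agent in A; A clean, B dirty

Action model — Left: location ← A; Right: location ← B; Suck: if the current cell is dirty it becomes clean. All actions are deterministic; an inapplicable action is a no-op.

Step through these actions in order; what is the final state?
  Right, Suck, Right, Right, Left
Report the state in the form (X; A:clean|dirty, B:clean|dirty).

(A; A:clean, B:clean)

step 1/5 (Right): (B; A:clean, B:dirty)
step 2/5 (Suck): (B; A:clean, B:clean)
step 3/5 (Right): (B; A:clean, B:clean)
step 4/5 (Right): (B; A:clean, B:clean)
step 5/5 (Left): (A; A:clean, B:clean)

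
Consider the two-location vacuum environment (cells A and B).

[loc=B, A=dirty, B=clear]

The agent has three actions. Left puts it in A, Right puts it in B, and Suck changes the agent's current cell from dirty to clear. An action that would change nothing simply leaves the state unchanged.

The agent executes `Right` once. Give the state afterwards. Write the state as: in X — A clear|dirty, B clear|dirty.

in B — A dirty, B clear

start: in B — A dirty, B clear
1) do Right; now in B — A dirty, B clear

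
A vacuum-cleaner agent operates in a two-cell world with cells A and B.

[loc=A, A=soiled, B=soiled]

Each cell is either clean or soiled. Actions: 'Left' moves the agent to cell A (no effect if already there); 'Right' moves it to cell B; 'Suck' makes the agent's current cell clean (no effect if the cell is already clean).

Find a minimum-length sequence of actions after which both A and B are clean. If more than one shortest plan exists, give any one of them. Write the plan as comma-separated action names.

t=1 Suck ⇒ in A — A clean, B soiled
t=2 Right ⇒ in B — A clean, B soiled
t=3 Suck ⇒ in B — A clean, B clean
min 3: Suck A + move + Suck B

Suck, Right, Suck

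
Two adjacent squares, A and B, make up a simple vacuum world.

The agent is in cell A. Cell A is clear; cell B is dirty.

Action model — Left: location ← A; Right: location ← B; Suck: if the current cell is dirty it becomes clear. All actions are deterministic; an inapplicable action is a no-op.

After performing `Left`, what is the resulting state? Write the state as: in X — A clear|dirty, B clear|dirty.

in A — A clear, B dirty

start: in A — A clear, B dirty
Left (#1): in A — A clear, B dirty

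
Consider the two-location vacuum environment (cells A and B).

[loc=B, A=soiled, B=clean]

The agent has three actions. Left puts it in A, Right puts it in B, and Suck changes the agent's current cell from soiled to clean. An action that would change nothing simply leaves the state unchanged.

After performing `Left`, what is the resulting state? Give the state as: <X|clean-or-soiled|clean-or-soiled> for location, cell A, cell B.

start: <B|soiled|clean>
t=1 Left ⇒ <A|soiled|clean>

<A|soiled|clean>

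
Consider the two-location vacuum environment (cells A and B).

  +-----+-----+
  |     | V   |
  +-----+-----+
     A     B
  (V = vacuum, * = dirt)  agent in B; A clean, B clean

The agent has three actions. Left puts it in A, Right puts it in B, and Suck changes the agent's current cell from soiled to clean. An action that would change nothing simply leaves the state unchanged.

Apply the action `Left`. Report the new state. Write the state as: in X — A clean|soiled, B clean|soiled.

start: in B — A clean, B clean
t=1 Left ⇒ in A — A clean, B clean

in A — A clean, B clean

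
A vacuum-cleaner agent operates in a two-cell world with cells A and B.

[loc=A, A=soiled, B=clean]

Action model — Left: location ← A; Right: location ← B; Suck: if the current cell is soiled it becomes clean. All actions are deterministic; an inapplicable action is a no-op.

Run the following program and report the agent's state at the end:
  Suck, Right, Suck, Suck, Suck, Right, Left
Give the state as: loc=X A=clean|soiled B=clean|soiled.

loc=A A=clean B=clean

Suck (#1): loc=A A=clean B=clean
Right (#2): loc=B A=clean B=clean
Suck (#3): loc=B A=clean B=clean
Suck (#4): loc=B A=clean B=clean
Suck (#5): loc=B A=clean B=clean
Right (#6): loc=B A=clean B=clean
Left (#7): loc=A A=clean B=clean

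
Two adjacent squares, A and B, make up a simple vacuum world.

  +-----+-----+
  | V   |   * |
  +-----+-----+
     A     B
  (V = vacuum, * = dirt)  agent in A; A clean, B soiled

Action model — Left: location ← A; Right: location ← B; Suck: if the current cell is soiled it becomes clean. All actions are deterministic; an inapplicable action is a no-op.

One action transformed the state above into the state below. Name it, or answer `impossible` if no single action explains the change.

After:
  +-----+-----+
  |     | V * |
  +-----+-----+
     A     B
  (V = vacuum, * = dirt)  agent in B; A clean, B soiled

try  Left: in A — A clean, B soiled
try Right: in B — A clean, B soiled  ← match
try  Suck: in A — A clean, B soiled

Right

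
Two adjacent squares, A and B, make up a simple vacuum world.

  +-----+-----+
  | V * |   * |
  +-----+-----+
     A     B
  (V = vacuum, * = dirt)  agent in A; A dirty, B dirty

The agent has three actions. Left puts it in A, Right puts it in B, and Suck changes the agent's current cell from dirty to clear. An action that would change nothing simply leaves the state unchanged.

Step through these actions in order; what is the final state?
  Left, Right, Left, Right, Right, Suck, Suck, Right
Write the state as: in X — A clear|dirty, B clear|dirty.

in B — A dirty, B clear

[1] after Left: in A — A dirty, B dirty
[2] after Right: in B — A dirty, B dirty
[3] after Left: in A — A dirty, B dirty
[4] after Right: in B — A dirty, B dirty
[5] after Right: in B — A dirty, B dirty
[6] after Suck: in B — A dirty, B clear
[7] after Suck: in B — A dirty, B clear
[8] after Right: in B — A dirty, B clear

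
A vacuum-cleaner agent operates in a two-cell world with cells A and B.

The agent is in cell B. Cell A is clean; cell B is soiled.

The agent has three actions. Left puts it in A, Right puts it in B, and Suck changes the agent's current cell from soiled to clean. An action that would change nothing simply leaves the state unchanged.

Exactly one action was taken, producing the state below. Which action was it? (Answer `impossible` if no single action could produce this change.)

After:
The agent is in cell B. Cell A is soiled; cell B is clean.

try  Left: in A — A clean, B soiled
try Right: in B — A clean, B soiled
try  Suck: in B — A clean, B clean
no single action produces the after-state

impossible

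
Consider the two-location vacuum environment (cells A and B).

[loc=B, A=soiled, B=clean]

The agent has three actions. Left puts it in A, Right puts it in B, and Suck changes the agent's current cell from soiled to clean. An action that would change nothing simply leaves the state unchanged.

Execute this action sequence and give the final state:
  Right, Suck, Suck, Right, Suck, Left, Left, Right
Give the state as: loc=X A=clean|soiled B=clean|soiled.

t=1 Right ⇒ loc=B A=soiled B=clean
t=2 Suck ⇒ loc=B A=soiled B=clean
t=3 Suck ⇒ loc=B A=soiled B=clean
t=4 Right ⇒ loc=B A=soiled B=clean
t=5 Suck ⇒ loc=B A=soiled B=clean
t=6 Left ⇒ loc=A A=soiled B=clean
t=7 Left ⇒ loc=A A=soiled B=clean
t=8 Right ⇒ loc=B A=soiled B=clean

loc=B A=soiled B=clean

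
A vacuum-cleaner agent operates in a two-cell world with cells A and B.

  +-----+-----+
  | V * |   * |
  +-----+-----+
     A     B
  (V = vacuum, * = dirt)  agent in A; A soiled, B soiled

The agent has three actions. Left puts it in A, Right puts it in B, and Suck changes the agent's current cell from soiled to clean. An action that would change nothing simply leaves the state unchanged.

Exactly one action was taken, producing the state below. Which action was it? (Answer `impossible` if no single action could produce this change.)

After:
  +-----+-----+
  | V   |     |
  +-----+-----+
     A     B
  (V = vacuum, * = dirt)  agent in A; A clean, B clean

impossible

try  Left: <A|soiled|soiled>
try Right: <B|soiled|soiled>
try  Suck: <A|clean|soiled>
no single action produces the after-state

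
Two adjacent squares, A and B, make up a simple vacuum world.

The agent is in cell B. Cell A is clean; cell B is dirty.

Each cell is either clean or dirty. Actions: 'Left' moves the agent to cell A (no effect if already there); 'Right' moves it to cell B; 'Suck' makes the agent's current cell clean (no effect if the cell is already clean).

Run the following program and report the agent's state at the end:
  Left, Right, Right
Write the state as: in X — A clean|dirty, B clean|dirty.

in B — A clean, B dirty

1. Left → in A — A clean, B dirty
2. Right → in B — A clean, B dirty
3. Right → in B — A clean, B dirty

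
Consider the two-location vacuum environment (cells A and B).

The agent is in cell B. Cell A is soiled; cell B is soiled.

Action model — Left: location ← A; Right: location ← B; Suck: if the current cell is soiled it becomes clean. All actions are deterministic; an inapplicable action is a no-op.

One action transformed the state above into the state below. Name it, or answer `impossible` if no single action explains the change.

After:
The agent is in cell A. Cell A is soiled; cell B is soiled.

try  Left: (A; A:soiled, B:soiled)  ← match
try Right: (B; A:soiled, B:soiled)
try  Suck: (B; A:soiled, B:clean)

Left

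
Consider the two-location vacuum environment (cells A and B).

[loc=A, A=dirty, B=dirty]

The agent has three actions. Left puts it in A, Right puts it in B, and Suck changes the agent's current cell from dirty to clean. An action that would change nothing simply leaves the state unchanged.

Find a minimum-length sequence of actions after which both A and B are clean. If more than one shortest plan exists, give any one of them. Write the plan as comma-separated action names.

Suck, Right, Suck

t=1 Suck ⇒ loc=A A=clean B=dirty
t=2 Right ⇒ loc=B A=clean B=dirty
t=3 Suck ⇒ loc=B A=clean B=clean
min 3: Suck A + move + Suck B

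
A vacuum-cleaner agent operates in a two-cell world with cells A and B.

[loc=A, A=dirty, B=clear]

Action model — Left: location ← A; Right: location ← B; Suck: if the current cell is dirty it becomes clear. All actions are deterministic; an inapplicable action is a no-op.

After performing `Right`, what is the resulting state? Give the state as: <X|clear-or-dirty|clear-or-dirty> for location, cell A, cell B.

<B|dirty|clear>

start: <A|dirty|clear>
t=1 Right ⇒ <B|dirty|clear>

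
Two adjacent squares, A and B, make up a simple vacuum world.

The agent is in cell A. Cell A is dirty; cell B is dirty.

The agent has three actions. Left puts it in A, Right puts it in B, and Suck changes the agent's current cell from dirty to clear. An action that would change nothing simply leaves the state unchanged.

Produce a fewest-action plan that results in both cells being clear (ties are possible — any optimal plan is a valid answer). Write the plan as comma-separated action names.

Suck, Right, Suck

Suck (#1): in A — A clear, B dirty
Right (#2): in B — A clear, B dirty
Suck (#3): in B — A clear, B clear
min 3: Suck A + move + Suck B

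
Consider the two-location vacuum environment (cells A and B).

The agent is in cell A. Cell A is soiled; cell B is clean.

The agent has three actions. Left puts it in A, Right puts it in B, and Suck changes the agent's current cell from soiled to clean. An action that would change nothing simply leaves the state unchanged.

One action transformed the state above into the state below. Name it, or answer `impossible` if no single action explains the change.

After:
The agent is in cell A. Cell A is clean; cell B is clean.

try  Left: (A; A:soiled, B:clean)
try Right: (B; A:soiled, B:clean)
try  Suck: (A; A:clean, B:clean)  ← match

Suck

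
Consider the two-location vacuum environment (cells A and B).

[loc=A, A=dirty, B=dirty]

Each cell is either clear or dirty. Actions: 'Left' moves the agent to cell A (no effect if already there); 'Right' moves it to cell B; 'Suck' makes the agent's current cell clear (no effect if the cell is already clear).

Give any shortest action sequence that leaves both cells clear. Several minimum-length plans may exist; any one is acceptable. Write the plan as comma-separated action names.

t=1 Suck ⇒ loc=A A=clear B=dirty
t=2 Right ⇒ loc=B A=clear B=dirty
t=3 Suck ⇒ loc=B A=clear B=clear
min 3: Suck A + move + Suck B

Suck, Right, Suck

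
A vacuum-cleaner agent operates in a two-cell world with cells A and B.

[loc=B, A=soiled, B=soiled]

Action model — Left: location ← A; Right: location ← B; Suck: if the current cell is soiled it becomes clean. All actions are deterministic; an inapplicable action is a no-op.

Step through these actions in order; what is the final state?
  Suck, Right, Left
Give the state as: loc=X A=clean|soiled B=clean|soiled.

Suck (#1): loc=B A=soiled B=clean
Right (#2): loc=B A=soiled B=clean
Left (#3): loc=A A=soiled B=clean

loc=A A=soiled B=clean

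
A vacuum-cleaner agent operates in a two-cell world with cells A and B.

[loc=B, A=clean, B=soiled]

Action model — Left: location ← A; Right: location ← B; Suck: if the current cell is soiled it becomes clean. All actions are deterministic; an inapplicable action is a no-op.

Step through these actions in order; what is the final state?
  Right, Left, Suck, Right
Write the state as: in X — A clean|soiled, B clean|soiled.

1) do Right; now in B — A clean, B soiled
2) do Left; now in A — A clean, B soiled
3) do Suck; now in A — A clean, B soiled
4) do Right; now in B — A clean, B soiled

in B — A clean, B soiled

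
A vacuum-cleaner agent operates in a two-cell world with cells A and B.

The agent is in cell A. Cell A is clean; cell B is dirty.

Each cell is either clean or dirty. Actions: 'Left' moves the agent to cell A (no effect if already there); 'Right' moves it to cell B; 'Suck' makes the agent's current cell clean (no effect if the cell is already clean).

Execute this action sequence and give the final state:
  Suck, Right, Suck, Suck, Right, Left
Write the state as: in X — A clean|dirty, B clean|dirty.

step 1/6 (Suck): in A — A clean, B dirty
step 2/6 (Right): in B — A clean, B dirty
step 3/6 (Suck): in B — A clean, B clean
step 4/6 (Suck): in B — A clean, B clean
step 5/6 (Right): in B — A clean, B clean
step 6/6 (Left): in A — A clean, B clean

in A — A clean, B clean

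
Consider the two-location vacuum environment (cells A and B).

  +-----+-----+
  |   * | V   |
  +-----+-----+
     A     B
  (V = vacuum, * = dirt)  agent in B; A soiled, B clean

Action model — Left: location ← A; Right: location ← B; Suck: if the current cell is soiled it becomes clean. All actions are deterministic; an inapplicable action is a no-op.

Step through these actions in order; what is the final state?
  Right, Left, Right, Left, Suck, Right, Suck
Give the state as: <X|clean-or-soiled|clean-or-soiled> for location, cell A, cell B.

<B|clean|clean>

t=1 Right ⇒ <B|soiled|clean>
t=2 Left ⇒ <A|soiled|clean>
t=3 Right ⇒ <B|soiled|clean>
t=4 Left ⇒ <A|soiled|clean>
t=5 Suck ⇒ <A|clean|clean>
t=6 Right ⇒ <B|clean|clean>
t=7 Suck ⇒ <B|clean|clean>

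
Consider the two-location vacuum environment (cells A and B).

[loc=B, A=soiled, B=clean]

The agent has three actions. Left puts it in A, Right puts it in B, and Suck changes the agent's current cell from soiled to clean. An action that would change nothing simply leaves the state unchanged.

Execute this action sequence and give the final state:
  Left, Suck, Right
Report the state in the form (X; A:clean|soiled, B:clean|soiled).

step 1/3 (Left): (A; A:soiled, B:clean)
step 2/3 (Suck): (A; A:clean, B:clean)
step 3/3 (Right): (B; A:clean, B:clean)

(B; A:clean, B:clean)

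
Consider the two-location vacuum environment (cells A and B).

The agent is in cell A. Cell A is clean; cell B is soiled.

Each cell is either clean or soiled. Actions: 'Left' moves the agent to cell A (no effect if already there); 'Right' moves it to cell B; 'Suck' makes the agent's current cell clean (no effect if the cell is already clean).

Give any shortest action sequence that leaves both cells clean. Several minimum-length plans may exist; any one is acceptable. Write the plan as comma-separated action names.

Right, Suck

[1] after Right: (B; A:clean, B:soiled)
[2] after Suck: (B; A:clean, B:clean)
min 2: go B then Suck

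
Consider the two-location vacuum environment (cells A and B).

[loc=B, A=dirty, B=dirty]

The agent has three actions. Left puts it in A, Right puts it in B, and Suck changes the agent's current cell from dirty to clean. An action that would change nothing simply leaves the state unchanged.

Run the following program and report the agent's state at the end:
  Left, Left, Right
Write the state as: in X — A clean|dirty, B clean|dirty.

t=1 Left ⇒ in A — A dirty, B dirty
t=2 Left ⇒ in A — A dirty, B dirty
t=3 Right ⇒ in B — A dirty, B dirty

in B — A dirty, B dirty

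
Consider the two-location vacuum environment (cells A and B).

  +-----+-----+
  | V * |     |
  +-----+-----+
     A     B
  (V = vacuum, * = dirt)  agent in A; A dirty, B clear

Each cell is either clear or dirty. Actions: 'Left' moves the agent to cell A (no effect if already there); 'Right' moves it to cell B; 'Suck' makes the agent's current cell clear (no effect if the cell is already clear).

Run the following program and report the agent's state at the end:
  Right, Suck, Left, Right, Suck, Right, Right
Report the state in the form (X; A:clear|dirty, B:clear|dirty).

(B; A:dirty, B:clear)

t=1 Right ⇒ (B; A:dirty, B:clear)
t=2 Suck ⇒ (B; A:dirty, B:clear)
t=3 Left ⇒ (A; A:dirty, B:clear)
t=4 Right ⇒ (B; A:dirty, B:clear)
t=5 Suck ⇒ (B; A:dirty, B:clear)
t=6 Right ⇒ (B; A:dirty, B:clear)
t=7 Right ⇒ (B; A:dirty, B:clear)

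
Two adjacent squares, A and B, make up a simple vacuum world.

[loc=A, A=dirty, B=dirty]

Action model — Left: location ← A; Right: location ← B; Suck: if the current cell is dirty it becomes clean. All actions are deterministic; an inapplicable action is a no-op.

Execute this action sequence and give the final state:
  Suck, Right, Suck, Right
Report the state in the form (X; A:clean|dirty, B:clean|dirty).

(B; A:clean, B:clean)

[1] after Suck: (A; A:clean, B:dirty)
[2] after Right: (B; A:clean, B:dirty)
[3] after Suck: (B; A:clean, B:clean)
[4] after Right: (B; A:clean, B:clean)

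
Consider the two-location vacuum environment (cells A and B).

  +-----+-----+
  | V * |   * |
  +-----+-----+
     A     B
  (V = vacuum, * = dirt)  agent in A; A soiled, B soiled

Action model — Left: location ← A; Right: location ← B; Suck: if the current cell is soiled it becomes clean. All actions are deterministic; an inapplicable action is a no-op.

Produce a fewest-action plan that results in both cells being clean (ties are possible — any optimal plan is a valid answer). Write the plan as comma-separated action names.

Suck, Right, Suck

t=1 Suck ⇒ loc=A A=clean B=soiled
t=2 Right ⇒ loc=B A=clean B=soiled
t=3 Suck ⇒ loc=B A=clean B=clean
min 3: Suck A + move + Suck B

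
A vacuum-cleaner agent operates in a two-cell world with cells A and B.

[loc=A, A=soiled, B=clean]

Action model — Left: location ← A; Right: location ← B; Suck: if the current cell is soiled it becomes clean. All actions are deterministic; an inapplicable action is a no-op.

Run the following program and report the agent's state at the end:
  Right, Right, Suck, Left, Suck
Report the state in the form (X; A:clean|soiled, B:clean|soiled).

Right (#1): (B; A:soiled, B:clean)
Right (#2): (B; A:soiled, B:clean)
Suck (#3): (B; A:soiled, B:clean)
Left (#4): (A; A:soiled, B:clean)
Suck (#5): (A; A:clean, B:clean)

(A; A:clean, B:clean)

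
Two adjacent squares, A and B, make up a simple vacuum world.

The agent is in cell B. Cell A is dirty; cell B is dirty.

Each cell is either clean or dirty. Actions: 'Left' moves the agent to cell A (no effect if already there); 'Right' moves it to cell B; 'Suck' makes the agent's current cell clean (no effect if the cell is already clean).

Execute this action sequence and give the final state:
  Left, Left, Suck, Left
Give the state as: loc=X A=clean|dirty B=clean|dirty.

step 1/4 (Left): loc=A A=dirty B=dirty
step 2/4 (Left): loc=A A=dirty B=dirty
step 3/4 (Suck): loc=A A=clean B=dirty
step 4/4 (Left): loc=A A=clean B=dirty

loc=A A=clean B=dirty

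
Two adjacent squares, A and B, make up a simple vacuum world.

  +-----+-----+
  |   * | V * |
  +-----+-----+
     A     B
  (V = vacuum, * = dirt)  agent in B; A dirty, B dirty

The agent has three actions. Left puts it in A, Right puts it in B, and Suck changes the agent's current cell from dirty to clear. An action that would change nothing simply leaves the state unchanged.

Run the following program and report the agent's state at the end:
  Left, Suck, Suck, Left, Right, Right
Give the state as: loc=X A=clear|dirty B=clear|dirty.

loc=B A=clear B=dirty

[1] after Left: loc=A A=dirty B=dirty
[2] after Suck: loc=A A=clear B=dirty
[3] after Suck: loc=A A=clear B=dirty
[4] after Left: loc=A A=clear B=dirty
[5] after Right: loc=B A=clear B=dirty
[6] after Right: loc=B A=clear B=dirty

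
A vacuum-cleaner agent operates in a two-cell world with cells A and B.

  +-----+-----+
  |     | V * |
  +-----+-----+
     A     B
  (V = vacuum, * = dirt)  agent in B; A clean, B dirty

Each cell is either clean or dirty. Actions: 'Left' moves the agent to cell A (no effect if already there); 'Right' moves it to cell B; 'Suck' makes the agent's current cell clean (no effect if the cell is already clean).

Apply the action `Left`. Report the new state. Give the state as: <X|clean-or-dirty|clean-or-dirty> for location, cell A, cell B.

start: <B|clean|dirty>
step 1/1 (Left): <A|clean|dirty>

<A|clean|dirty>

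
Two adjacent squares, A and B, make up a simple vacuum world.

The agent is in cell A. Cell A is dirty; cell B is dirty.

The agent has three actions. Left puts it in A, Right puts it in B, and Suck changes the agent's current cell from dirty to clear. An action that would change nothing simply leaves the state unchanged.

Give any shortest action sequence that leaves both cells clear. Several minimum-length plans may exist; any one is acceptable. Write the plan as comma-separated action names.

Suck, Right, Suck

1) do Suck; now (A; A:clear, B:dirty)
2) do Right; now (B; A:clear, B:dirty)
3) do Suck; now (B; A:clear, B:clear)
min 3: Suck A + move + Suck B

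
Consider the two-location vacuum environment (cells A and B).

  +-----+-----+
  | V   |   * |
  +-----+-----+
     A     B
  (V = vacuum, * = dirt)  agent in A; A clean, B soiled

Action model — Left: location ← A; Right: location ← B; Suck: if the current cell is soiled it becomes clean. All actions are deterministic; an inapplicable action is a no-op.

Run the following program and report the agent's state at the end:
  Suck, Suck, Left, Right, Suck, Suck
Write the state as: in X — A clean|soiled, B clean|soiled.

[1] after Suck: in A — A clean, B soiled
[2] after Suck: in A — A clean, B soiled
[3] after Left: in A — A clean, B soiled
[4] after Right: in B — A clean, B soiled
[5] after Suck: in B — A clean, B clean
[6] after Suck: in B — A clean, B clean

in B — A clean, B clean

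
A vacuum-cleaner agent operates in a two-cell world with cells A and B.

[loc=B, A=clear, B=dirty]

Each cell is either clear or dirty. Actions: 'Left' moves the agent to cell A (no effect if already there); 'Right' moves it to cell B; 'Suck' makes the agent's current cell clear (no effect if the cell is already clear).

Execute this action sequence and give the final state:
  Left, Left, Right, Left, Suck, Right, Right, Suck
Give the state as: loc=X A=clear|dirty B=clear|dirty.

loc=B A=clear B=clear

[1] after Left: loc=A A=clear B=dirty
[2] after Left: loc=A A=clear B=dirty
[3] after Right: loc=B A=clear B=dirty
[4] after Left: loc=A A=clear B=dirty
[5] after Suck: loc=A A=clear B=dirty
[6] after Right: loc=B A=clear B=dirty
[7] after Right: loc=B A=clear B=dirty
[8] after Suck: loc=B A=clear B=clear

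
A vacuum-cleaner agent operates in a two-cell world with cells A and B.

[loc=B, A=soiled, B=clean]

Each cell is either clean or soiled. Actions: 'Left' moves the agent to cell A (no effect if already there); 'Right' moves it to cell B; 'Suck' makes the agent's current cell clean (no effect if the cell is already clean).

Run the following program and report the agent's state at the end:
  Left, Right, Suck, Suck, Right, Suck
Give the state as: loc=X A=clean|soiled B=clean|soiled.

step 1/6 (Left): loc=A A=soiled B=clean
step 2/6 (Right): loc=B A=soiled B=clean
step 3/6 (Suck): loc=B A=soiled B=clean
step 4/6 (Suck): loc=B A=soiled B=clean
step 5/6 (Right): loc=B A=soiled B=clean
step 6/6 (Suck): loc=B A=soiled B=clean

loc=B A=soiled B=clean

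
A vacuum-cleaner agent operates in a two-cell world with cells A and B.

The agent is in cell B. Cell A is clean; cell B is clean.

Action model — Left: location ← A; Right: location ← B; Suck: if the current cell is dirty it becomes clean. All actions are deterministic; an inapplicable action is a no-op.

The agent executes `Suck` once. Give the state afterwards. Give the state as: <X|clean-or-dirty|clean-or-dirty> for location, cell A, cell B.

<B|clean|clean>

start: <B|clean|clean>
step 1/1 (Suck): <B|clean|clean>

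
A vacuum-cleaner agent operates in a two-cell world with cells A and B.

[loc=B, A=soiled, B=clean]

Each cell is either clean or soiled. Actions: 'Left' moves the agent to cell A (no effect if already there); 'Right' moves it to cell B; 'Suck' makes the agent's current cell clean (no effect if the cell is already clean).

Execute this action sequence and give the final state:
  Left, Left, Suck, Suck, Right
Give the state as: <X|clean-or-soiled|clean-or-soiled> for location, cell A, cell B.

1. Left → <A|soiled|clean>
2. Left → <A|soiled|clean>
3. Suck → <A|clean|clean>
4. Suck → <A|clean|clean>
5. Right → <B|clean|clean>

<B|clean|clean>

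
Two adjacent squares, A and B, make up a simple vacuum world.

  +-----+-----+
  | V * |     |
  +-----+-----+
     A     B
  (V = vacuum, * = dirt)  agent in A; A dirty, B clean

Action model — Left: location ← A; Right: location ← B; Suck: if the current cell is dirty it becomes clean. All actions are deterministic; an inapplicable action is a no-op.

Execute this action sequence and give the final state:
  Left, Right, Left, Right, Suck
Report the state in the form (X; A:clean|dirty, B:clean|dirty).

[1] after Left: (A; A:dirty, B:clean)
[2] after Right: (B; A:dirty, B:clean)
[3] after Left: (A; A:dirty, B:clean)
[4] after Right: (B; A:dirty, B:clean)
[5] after Suck: (B; A:dirty, B:clean)

(B; A:dirty, B:clean)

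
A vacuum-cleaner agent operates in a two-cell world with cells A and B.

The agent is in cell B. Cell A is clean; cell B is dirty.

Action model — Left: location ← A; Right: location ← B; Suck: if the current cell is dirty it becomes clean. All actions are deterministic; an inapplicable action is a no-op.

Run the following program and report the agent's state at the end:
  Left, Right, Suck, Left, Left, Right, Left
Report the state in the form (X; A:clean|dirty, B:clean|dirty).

Left (#1): (A; A:clean, B:dirty)
Right (#2): (B; A:clean, B:dirty)
Suck (#3): (B; A:clean, B:clean)
Left (#4): (A; A:clean, B:clean)
Left (#5): (A; A:clean, B:clean)
Right (#6): (B; A:clean, B:clean)
Left (#7): (A; A:clean, B:clean)

(A; A:clean, B:clean)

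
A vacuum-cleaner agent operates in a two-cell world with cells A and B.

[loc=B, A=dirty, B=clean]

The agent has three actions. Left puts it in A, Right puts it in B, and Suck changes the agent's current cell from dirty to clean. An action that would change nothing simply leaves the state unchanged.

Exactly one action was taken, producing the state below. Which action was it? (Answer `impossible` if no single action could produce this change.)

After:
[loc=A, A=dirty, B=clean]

Left

try  Left: loc=A A=dirty B=clean  ← match
try Right: loc=B A=dirty B=clean
try  Suck: loc=B A=dirty B=clean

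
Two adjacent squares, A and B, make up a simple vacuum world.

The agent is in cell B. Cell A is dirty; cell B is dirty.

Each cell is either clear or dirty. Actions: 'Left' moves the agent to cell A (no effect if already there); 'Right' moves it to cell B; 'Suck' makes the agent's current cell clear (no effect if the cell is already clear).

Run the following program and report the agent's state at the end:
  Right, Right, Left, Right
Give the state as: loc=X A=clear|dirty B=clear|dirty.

[1] after Right: loc=B A=dirty B=dirty
[2] after Right: loc=B A=dirty B=dirty
[3] after Left: loc=A A=dirty B=dirty
[4] after Right: loc=B A=dirty B=dirty

loc=B A=dirty B=dirty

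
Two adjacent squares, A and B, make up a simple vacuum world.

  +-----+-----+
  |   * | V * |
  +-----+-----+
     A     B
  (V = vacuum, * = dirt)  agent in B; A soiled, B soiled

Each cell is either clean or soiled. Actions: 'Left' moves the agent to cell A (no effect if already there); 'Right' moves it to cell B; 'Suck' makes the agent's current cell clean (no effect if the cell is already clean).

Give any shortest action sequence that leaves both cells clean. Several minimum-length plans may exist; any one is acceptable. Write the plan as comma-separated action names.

1) do Suck; now in B — A soiled, B clean
2) do Left; now in A — A soiled, B clean
3) do Suck; now in A — A clean, B clean
min 3: Suck B + move + Suck A

Suck, Left, Suck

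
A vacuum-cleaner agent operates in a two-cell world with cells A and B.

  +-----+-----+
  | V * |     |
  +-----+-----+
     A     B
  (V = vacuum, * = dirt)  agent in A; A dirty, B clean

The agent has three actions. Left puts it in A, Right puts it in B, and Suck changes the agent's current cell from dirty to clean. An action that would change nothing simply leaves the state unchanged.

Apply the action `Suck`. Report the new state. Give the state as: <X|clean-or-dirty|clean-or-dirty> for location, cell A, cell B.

<A|clean|clean>

start: <A|dirty|clean>
t=1 Suck ⇒ <A|clean|clean>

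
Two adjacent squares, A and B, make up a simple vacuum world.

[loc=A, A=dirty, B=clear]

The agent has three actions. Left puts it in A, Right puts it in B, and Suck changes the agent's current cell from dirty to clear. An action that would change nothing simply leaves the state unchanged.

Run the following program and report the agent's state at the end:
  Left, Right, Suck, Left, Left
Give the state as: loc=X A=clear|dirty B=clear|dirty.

Left (#1): loc=A A=dirty B=clear
Right (#2): loc=B A=dirty B=clear
Suck (#3): loc=B A=dirty B=clear
Left (#4): loc=A A=dirty B=clear
Left (#5): loc=A A=dirty B=clear

loc=A A=dirty B=clear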